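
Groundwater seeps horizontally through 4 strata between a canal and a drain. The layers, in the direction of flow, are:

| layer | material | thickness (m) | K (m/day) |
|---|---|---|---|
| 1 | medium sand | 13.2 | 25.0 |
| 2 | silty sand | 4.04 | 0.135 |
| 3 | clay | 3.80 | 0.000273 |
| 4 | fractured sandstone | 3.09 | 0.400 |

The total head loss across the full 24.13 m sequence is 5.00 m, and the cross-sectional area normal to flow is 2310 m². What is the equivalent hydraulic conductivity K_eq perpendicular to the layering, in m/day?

Flow is perpendicular to layering, so the layers act in series and the equivalent K is the thickness-weighted harmonic mean.
Total thickness L = 13.2 + 4.04 + 3.80 + 3.09 = 24.13 m.
Σ(b_i/K_i) = 13.2/25.0 + 4.04/0.135 + 3.80/0.000273 + 3.09/0.400 = 13958 d.
K_eq = L / Σ(b_i/K_i) = 24.13 / 13958 = 0.001729 m/day.

0.00173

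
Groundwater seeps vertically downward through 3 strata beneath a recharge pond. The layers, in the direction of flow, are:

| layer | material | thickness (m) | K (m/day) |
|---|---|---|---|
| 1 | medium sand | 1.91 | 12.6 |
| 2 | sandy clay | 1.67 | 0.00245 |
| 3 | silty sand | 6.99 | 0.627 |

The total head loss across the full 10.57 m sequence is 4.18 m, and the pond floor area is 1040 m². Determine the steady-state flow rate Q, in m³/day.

Flow is perpendicular to layering, so the layers act in series and the equivalent K is the thickness-weighted harmonic mean.
Total thickness L = 1.91 + 1.67 + 6.99 = 10.57 m.
Σ(b_i/K_i) = 1.91/12.6 + 1.67/0.00245 + 6.99/0.627 = 692.9 d.
K_eq = L / Σ(b_i/K_i) = 10.57 / 692.9 = 0.01525 m/day.
Q = K_eq · A · (Δh/L) = 0.01525 × 1040 × (4.18/10.57) = 6.274 m³/day.

6.27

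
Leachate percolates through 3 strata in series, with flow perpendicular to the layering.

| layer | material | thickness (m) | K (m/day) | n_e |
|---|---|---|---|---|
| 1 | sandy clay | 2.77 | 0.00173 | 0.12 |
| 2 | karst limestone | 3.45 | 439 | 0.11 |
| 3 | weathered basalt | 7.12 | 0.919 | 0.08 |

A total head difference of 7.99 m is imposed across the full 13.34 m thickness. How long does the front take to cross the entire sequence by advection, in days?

With flow normal to the layers, continuity requires the same specific discharge q through every layer.
Σ(b_i/K_i) = 2.77/0.00173 + 3.45/439 + 7.12/0.919 = 1609 d.
q = Δh / Σ(b_i/K_i) = 7.99 / 1609 = 0.004966 m/day.
In each layer the seepage velocity is v_i = q/n_i, so the layer transit time is t_i = b_i·n_i / q:
  layer 1 (sandy clay): t_1 = 2.77 × 0.12 / 0.004966 = 66.93 d
  layer 2 (karst limestone): t_2 = 3.45 × 0.11 / 0.004966 = 76.42 d
  layer 3 (weathered basalt): t_3 = 7.12 × 0.08 / 0.004966 = 114.7 d
Total t = Σ t_i = 258.1 days.

258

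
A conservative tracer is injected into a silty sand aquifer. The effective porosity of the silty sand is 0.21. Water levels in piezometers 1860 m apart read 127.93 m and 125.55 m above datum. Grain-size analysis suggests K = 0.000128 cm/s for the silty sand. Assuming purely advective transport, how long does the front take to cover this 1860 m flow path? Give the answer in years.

7560

Convert K: 0.000128 cm/s × 864 = 0.1106 m/day.
Hydraulic gradient i = (127.93 − 125.55) / 1860 = 2.38 / 1860 = 0.001280.
Darcy flux q = K · i = 0.1106 × 0.001280 = 0.0001415 m/day.
Seepage velocity v = q / n_e = 0.0001415 / 0.21 = 0.0006739 m/day.
Travel time t = L / v = 1860 / 0.0006739 = 2.760e+06 days = 7557 years.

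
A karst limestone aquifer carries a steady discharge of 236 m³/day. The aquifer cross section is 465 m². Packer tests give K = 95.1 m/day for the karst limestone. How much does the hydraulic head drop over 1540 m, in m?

From Q = K·A·i, i = Q / (K·A) = 236 / (95.10 × 465.0) = 0.005337.
Head loss Δh = i · L = 0.005337 × 1540 = 8.219 m.

8.22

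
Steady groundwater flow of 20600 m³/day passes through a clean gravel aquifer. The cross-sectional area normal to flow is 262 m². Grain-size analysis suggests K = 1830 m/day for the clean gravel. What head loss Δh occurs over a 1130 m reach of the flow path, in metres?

48.6

From Q = K·A·i, i = Q / (K·A) = 20600 / (1830 × 262.0) = 0.04297.
Head loss Δh = i · L = 0.04297 × 1130 = 48.55 m.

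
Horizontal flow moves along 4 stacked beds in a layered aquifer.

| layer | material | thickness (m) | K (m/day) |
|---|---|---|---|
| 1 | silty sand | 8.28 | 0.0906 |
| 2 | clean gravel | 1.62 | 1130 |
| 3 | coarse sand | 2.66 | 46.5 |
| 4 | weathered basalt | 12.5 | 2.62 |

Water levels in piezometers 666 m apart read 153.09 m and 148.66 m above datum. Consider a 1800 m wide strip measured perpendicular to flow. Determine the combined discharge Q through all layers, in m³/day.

Flow is parallel to layering, so each bed carries its own Darcy discharge and the transmissivities add.
Σ(K_i·b_i) = 0.0906×8.28 + 1130×1.62 + 46.5×2.66 + 2.62×12.5 = 1988 m²/day.
Hydraulic gradient i = (153.09 − 148.66) / 666 = 4.43 / 666 = 0.006652.
Q = Σ(K_i·b_i) · W · i = 1988 × 1800 × 0.006652 = 23800 m³/day.

23800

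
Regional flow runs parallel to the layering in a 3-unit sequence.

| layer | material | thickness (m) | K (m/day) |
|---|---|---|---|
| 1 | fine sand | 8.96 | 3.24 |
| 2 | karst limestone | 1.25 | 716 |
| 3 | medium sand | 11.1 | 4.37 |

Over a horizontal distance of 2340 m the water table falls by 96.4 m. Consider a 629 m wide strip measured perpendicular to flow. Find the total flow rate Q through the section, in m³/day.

Flow is parallel to layering, so each bed carries its own Darcy discharge and the transmissivities add.
Σ(K_i·b_i) = 3.24×8.96 + 716×1.25 + 4.37×11.1 = 972.5 m²/day.
Hydraulic gradient i = Δh / L = 96.4 / 2340 = 0.04120.
Q = Σ(K_i·b_i) · W · i = 972.5 × 629 × 0.04120 = 25201 m³/day.

25200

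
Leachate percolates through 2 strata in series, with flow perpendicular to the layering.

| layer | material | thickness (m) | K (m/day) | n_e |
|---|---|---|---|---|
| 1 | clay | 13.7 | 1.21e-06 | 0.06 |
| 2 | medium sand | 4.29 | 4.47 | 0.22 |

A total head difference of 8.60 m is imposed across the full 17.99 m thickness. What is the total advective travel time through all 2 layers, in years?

6360

With flow normal to the layers, continuity requires the same specific discharge q through every layer.
Σ(b_i/K_i) = 13.7/1.21e-06 + 4.29/4.47 = 1.132e+07 d.
q = Δh / Σ(b_i/K_i) = 8.60 / 1.132e+07 = 7.596e-07 m/day.
In each layer the seepage velocity is v_i = q/n_i, so the layer transit time is t_i = b_i·n_i / q:
  layer 1 (clay): t_1 = 13.7 × 0.06 / 7.596e-07 = 1.082e+06 d
  layer 2 (medium sand): t_2 = 4.29 × 0.22 / 7.596e-07 = 1.243e+06 d
Total t = Σ t_i = 2.325e+06 days = 6365 years.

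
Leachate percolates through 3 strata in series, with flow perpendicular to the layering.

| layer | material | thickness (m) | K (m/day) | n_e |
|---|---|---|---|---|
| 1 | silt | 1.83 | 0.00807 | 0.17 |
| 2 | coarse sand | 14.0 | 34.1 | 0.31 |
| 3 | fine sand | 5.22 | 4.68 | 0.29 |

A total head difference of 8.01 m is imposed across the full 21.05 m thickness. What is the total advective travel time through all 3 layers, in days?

With flow normal to the layers, continuity requires the same specific discharge q through every layer.
Σ(b_i/K_i) = 1.83/0.00807 + 14.0/34.1 + 5.22/4.68 = 228.3 d.
q = Δh / Σ(b_i/K_i) = 8.01 / 228.3 = 0.03509 m/day.
In each layer the seepage velocity is v_i = q/n_i, so the layer transit time is t_i = b_i·n_i / q:
  layer 1 (silt): t_1 = 1.83 × 0.17 / 0.03509 = 8.867 d
  layer 2 (coarse sand): t_2 = 14.0 × 0.31 / 0.03509 = 123.7 d
  layer 3 (fine sand): t_3 = 5.22 × 0.29 / 0.03509 = 43.14 d
Total t = Σ t_i = 175.7 days.

176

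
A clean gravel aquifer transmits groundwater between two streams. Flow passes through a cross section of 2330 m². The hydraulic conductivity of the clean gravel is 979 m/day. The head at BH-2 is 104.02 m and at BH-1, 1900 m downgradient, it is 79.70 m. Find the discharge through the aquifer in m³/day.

Hydraulic gradient i = (104.02 − 79.70) / 1900 = 24.32 / 1900 = 0.01280.
Darcy's law: Q = K · A · i = 979.0 × 2330 × 0.01280 = 29198 m³/day.

29200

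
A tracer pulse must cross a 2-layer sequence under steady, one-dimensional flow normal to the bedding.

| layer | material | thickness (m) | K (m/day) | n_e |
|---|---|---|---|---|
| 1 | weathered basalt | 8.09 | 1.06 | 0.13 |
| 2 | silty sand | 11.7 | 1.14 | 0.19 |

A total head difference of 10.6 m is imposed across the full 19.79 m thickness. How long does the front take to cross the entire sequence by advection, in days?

5.53

With flow normal to the layers, continuity requires the same specific discharge q through every layer.
Σ(b_i/K_i) = 8.09/1.06 + 11.7/1.14 = 17.90 d.
q = Δh / Σ(b_i/K_i) = 10.6 / 17.90 = 0.5923 m/day.
In each layer the seepage velocity is v_i = q/n_i, so the layer transit time is t_i = b_i·n_i / q:
  layer 1 (weathered basalt): t_1 = 8.09 × 0.13 / 0.5923 = 1.776 d
  layer 2 (silty sand): t_2 = 11.7 × 0.19 / 0.5923 = 3.753 d
Total t = Σ t_i = 5.528 days.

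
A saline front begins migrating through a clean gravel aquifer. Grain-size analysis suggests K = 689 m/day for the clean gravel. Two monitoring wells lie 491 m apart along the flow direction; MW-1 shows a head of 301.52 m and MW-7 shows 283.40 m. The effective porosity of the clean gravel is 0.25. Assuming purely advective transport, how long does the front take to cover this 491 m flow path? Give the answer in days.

4.83

Hydraulic gradient i = (301.52 − 283.40) / 491 = 18.12 / 491 = 0.03690.
Darcy flux q = K · i = 689.0 × 0.03690 = 25.43 m/day.
Seepage velocity v = q / n_e = 25.43 / 0.25 = 101.7 m/day.
Travel time t = L / v = 491 / 101.7 = 4.828 days.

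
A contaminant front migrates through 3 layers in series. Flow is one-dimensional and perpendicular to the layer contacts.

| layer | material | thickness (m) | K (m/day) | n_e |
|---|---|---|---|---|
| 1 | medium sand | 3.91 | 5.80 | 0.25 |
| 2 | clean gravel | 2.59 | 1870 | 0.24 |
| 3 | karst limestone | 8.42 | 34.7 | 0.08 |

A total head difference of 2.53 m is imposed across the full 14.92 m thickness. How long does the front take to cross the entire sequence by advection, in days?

0.825

With flow normal to the layers, continuity requires the same specific discharge q through every layer.
Σ(b_i/K_i) = 3.91/5.80 + 2.59/1870 + 8.42/34.7 = 0.9182 d.
q = Δh / Σ(b_i/K_i) = 2.53 / 0.9182 = 2.755 m/day.
In each layer the seepage velocity is v_i = q/n_i, so the layer transit time is t_i = b_i·n_i / q:
  layer 1 (medium sand): t_1 = 3.91 × 0.25 / 2.755 = 0.3547 d
  layer 2 (clean gravel): t_2 = 2.59 × 0.24 / 2.755 = 0.2256 d
  layer 3 (karst limestone): t_3 = 8.42 × 0.08 / 2.755 = 0.2445 d
Total t = Σ t_i = 0.8248 days.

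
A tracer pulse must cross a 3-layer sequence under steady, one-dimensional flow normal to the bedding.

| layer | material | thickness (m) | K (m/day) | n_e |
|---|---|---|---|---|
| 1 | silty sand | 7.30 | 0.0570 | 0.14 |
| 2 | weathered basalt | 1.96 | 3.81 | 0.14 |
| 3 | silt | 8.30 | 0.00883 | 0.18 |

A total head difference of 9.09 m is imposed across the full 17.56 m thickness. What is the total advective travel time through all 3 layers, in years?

With flow normal to the layers, continuity requires the same specific discharge q through every layer.
Σ(b_i/K_i) = 7.30/0.0570 + 1.96/3.81 + 8.30/0.00883 = 1069 d.
q = Δh / Σ(b_i/K_i) = 9.09 / 1069 = 0.008507 m/day.
In each layer the seepage velocity is v_i = q/n_i, so the layer transit time is t_i = b_i·n_i / q:
  layer 1 (silty sand): t_1 = 7.30 × 0.14 / 0.008507 = 120.1 d
  layer 2 (weathered basalt): t_2 = 1.96 × 0.14 / 0.008507 = 32.26 d
  layer 3 (silt): t_3 = 8.30 × 0.18 / 0.008507 = 175.6 d
Total t = Σ t_i = 328.0 days = 0.8981 years.

0.898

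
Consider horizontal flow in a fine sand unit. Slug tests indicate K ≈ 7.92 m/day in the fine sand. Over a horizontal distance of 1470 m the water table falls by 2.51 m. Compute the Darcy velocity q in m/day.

Hydraulic gradient i = Δh / L = 2.51 / 1470 = 0.001707.
Specific discharge q = K · i = 7.920 × 0.001707 = 0.01352 m/day.

0.0135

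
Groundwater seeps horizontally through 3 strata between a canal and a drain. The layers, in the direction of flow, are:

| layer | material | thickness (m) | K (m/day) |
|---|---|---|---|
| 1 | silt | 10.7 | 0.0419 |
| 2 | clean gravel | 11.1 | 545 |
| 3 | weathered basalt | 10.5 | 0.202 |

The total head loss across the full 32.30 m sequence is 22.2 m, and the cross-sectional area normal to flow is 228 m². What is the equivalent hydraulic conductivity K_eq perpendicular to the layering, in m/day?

0.105

Flow is perpendicular to layering, so the layers act in series and the equivalent K is the thickness-weighted harmonic mean.
Total thickness L = 10.7 + 11.1 + 10.5 = 32.30 m.
Σ(b_i/K_i) = 10.7/0.0419 + 11.1/545 + 10.5/0.202 = 307.4 d.
K_eq = L / Σ(b_i/K_i) = 32.30 / 307.4 = 0.1051 m/day.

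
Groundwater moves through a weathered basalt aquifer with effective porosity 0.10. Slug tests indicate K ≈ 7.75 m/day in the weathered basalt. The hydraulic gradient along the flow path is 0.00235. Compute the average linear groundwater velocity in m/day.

0.182

Hydraulic gradient i = 0.00235.
Darcy flux q = K · i = 7.750 × 0.002350 = 0.01821 m/day.
Seepage velocity v = q / n_e = 0.01821 / 0.10 = 0.1821 m/day.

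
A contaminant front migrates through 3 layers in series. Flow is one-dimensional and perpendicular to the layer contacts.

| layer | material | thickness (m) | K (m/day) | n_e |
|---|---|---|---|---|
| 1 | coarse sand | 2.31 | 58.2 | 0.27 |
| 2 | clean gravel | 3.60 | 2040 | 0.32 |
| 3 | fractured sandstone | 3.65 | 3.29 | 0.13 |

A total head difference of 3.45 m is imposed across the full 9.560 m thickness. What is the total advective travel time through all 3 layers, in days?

With flow normal to the layers, continuity requires the same specific discharge q through every layer.
Σ(b_i/K_i) = 2.31/58.2 + 3.60/2040 + 3.65/3.29 = 1.151 d.
q = Δh / Σ(b_i/K_i) = 3.45 / 1.151 = 2.998 m/day.
In each layer the seepage velocity is v_i = q/n_i, so the layer transit time is t_i = b_i·n_i / q:
  layer 1 (coarse sand): t_1 = 2.31 × 0.27 / 2.998 = 0.2081 d
  layer 2 (clean gravel): t_2 = 3.60 × 0.32 / 2.998 = 0.3843 d
  layer 3 (fractured sandstone): t_3 = 3.65 × 0.13 / 2.998 = 0.1583 d
Total t = Σ t_i = 0.7506 days.

0.751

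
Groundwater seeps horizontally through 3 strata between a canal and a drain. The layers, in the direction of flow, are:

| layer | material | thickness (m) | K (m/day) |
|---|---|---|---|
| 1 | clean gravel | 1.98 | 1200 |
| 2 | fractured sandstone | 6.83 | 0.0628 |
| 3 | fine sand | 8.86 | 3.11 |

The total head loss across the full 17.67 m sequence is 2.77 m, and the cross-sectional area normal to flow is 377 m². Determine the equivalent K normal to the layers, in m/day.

Flow is perpendicular to layering, so the layers act in series and the equivalent K is the thickness-weighted harmonic mean.
Total thickness L = 1.98 + 6.83 + 8.86 = 17.67 m.
Σ(b_i/K_i) = 1.98/1200 + 6.83/0.0628 + 8.86/3.11 = 111.6 d.
K_eq = L / Σ(b_i/K_i) = 17.67 / 111.6 = 0.1583 m/day.

0.158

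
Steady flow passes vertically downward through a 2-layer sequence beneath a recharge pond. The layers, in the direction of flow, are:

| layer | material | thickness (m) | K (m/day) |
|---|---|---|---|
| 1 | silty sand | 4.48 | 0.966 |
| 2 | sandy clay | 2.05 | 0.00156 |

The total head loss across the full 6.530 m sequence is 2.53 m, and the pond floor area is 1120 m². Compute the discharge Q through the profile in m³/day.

Flow is perpendicular to layering, so the layers act in series and the equivalent K is the thickness-weighted harmonic mean.
Total thickness L = 4.48 + 2.05 = 6.530 m.
Σ(b_i/K_i) = 4.48/0.966 + 2.05/0.00156 = 1319 d.
K_eq = L / Σ(b_i/K_i) = 6.530 / 1319 = 0.004952 m/day.
Q = K_eq · A · (Δh/L) = 0.004952 × 1120 × (2.53/6.530) = 2.149 m³/day.

2.15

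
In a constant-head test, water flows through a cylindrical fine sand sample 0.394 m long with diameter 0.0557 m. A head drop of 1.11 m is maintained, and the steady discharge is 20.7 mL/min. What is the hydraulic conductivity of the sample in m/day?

4.34

Cross-sectional area A = π·(d/2)² = π × (0.0557/2)² = 0.002437 m².
Convert discharge: 20.7 mL/min = 3.450e-07 m³/s.
Darcy's law rearranged: K = Q·L / (A·Δh) = 3.450e-07 × 0.394 / (0.002437 × 1.11) = 5.026e-05 m/s = 4.342 m/day.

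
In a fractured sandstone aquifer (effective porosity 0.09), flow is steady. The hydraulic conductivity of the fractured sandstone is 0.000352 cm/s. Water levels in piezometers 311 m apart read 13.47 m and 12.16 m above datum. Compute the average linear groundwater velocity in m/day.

Convert K: 0.000352 cm/s × 864 = 0.3041 m/day.
Hydraulic gradient i = (13.47 − 12.16) / 311 = 1.31 / 311 = 0.004212.
Darcy flux q = K · i = 0.3041 × 0.004212 = 0.001281 m/day.
Seepage velocity v = q / n_e = 0.001281 / 0.09 = 0.01423 m/day.

0.0142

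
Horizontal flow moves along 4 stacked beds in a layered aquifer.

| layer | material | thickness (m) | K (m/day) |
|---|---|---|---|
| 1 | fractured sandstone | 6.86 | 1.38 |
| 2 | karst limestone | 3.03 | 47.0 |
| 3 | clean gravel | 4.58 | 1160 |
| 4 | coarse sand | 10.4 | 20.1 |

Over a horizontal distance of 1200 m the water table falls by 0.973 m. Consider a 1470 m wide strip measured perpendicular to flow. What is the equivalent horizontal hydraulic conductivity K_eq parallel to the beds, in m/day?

Flow is parallel to layering, so each bed carries its own Darcy discharge and the transmissivities add.
Σ(K_i·b_i) = 1.38×6.86 + 47.0×3.03 + 1160×4.58 + 20.1×10.4 = 5674 m²/day.
Total thickness b = 24.87 m, so K_eq = Σ(K_i·b_i)/b = 228.1 m/day.

228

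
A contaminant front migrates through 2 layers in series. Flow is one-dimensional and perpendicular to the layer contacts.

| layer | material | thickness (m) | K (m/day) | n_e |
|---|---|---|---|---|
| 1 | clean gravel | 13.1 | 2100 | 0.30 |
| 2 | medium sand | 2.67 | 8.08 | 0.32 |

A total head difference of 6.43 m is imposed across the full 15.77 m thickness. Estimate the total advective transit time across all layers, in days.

With flow normal to the layers, continuity requires the same specific discharge q through every layer.
Σ(b_i/K_i) = 13.1/2100 + 2.67/8.08 = 0.3367 d.
q = Δh / Σ(b_i/K_i) = 6.43 / 0.3367 = 19.10 m/day.
In each layer the seepage velocity is v_i = q/n_i, so the layer transit time is t_i = b_i·n_i / q:
  layer 1 (clean gravel): t_1 = 13.1 × 0.30 / 19.10 = 0.2058 d
  layer 2 (medium sand): t_2 = 2.67 × 0.32 / 19.10 = 0.04474 d
Total t = Σ t_i = 0.2505 days.

0.251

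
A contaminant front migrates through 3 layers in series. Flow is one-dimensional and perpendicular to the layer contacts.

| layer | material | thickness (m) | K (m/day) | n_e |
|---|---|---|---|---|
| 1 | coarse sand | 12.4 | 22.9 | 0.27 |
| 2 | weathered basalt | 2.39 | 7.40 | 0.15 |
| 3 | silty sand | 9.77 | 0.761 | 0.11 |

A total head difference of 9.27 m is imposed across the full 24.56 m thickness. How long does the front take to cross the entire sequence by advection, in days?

7.07

With flow normal to the layers, continuity requires the same specific discharge q through every layer.
Σ(b_i/K_i) = 12.4/22.9 + 2.39/7.40 + 9.77/0.761 = 13.70 d.
q = Δh / Σ(b_i/K_i) = 9.27 / 13.70 = 0.6765 m/day.
In each layer the seepage velocity is v_i = q/n_i, so the layer transit time is t_i = b_i·n_i / q:
  layer 1 (coarse sand): t_1 = 12.4 × 0.27 / 0.6765 = 4.949 d
  layer 2 (weathered basalt): t_2 = 2.39 × 0.15 / 0.6765 = 0.5299 d
  layer 3 (silty sand): t_3 = 9.77 × 0.11 / 0.6765 = 1.589 d
Total t = Σ t_i = 7.068 days.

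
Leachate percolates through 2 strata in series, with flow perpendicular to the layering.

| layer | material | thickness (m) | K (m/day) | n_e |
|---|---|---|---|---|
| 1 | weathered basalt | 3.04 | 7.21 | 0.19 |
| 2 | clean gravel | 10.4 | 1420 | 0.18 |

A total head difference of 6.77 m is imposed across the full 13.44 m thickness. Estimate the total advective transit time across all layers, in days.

0.155

With flow normal to the layers, continuity requires the same specific discharge q through every layer.
Σ(b_i/K_i) = 3.04/7.21 + 10.4/1420 = 0.4290 d.
q = Δh / Σ(b_i/K_i) = 6.77 / 0.4290 = 15.78 m/day.
In each layer the seepage velocity is v_i = q/n_i, so the layer transit time is t_i = b_i·n_i / q:
  layer 1 (weathered basalt): t_1 = 3.04 × 0.19 / 15.78 = 0.03660 d
  layer 2 (clean gravel): t_2 = 10.4 × 0.18 / 15.78 = 0.1186 d
Total t = Σ t_i = 0.1552 days.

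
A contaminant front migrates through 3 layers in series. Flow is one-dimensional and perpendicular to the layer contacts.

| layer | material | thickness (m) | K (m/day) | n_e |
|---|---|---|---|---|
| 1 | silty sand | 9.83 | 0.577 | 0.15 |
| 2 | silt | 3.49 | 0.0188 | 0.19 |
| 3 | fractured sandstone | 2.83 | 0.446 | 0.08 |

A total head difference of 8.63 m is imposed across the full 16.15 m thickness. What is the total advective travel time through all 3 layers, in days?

57.3

With flow normal to the layers, continuity requires the same specific discharge q through every layer.
Σ(b_i/K_i) = 9.83/0.577 + 3.49/0.0188 + 2.83/0.446 = 209.0 d.
q = Δh / Σ(b_i/K_i) = 8.63 / 209.0 = 0.04129 m/day.
In each layer the seepage velocity is v_i = q/n_i, so the layer transit time is t_i = b_i·n_i / q:
  layer 1 (silty sand): t_1 = 9.83 × 0.15 / 0.04129 = 35.71 d
  layer 2 (silt): t_2 = 3.49 × 0.19 / 0.04129 = 16.06 d
  layer 3 (fractured sandstone): t_3 = 2.83 × 0.08 / 0.04129 = 5.483 d
Total t = Σ t_i = 57.26 days.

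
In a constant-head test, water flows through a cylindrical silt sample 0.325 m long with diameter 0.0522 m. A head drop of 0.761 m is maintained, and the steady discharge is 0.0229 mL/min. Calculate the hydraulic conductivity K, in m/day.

0.00658

Cross-sectional area A = π·(d/2)² = π × (0.0522/2)² = 0.002140 m².
Convert discharge: 0.0229 mL/min = 3.817e-10 m³/s.
Darcy's law rearranged: K = Q·L / (A·Δh) = 3.817e-10 × 0.325 / (0.002140 × 0.761) = 7.616e-08 m/s = 0.006581 m/day.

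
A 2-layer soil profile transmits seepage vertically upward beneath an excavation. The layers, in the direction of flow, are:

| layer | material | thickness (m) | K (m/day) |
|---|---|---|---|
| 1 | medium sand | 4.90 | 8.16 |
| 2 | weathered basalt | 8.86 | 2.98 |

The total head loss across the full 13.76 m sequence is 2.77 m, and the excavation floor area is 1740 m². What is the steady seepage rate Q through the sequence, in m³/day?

Flow is perpendicular to layering, so the layers act in series and the equivalent K is the thickness-weighted harmonic mean.
Total thickness L = 4.90 + 8.86 = 13.76 m.
Σ(b_i/K_i) = 4.90/8.16 + 8.86/2.98 = 3.574 d.
K_eq = L / Σ(b_i/K_i) = 13.76 / 3.574 = 3.850 m/day.
Q = K_eq · A · (Δh/L) = 3.850 × 1740 × (2.77/13.76) = 1349 m³/day.

1350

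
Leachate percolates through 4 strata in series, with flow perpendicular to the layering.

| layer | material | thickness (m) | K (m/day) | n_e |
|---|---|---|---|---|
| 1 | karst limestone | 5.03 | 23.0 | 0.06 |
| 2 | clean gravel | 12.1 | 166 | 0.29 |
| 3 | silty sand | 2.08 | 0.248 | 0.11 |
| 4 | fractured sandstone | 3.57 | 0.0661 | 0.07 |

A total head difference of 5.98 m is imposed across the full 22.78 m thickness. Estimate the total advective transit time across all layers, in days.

45.0

With flow normal to the layers, continuity requires the same specific discharge q through every layer.
Σ(b_i/K_i) = 5.03/23.0 + 12.1/166 + 2.08/0.248 + 3.57/0.0661 = 62.69 d.
q = Δh / Σ(b_i/K_i) = 5.98 / 62.69 = 0.09539 m/day.
In each layer the seepage velocity is v_i = q/n_i, so the layer transit time is t_i = b_i·n_i / q:
  layer 1 (karst limestone): t_1 = 5.03 × 0.06 / 0.09539 = 3.164 d
  layer 2 (clean gravel): t_2 = 12.1 × 0.29 / 0.09539 = 36.78 d
  layer 3 (silty sand): t_3 = 2.08 × 0.11 / 0.09539 = 2.398 d
  layer 4 (fractured sandstone): t_4 = 3.57 × 0.07 / 0.09539 = 2.620 d
Total t = Σ t_i = 44.97 days.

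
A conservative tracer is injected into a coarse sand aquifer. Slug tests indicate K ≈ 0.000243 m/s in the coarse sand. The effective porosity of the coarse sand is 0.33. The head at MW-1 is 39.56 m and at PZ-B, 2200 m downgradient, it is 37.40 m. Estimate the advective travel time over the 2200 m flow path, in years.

Convert K: 0.000243 m/s × 86400 = 21.00 m/day.
Hydraulic gradient i = (39.56 − 37.40) / 2200 = 2.16 / 2200 = 0.0009818.
Darcy flux q = K · i = 21.00 × 0.0009818 = 0.02061 m/day.
Seepage velocity v = q / n_e = 0.02061 / 0.33 = 0.06247 m/day.
Travel time t = L / v = 2200 / 0.06247 = 35220 days = 96.43 years.

96.4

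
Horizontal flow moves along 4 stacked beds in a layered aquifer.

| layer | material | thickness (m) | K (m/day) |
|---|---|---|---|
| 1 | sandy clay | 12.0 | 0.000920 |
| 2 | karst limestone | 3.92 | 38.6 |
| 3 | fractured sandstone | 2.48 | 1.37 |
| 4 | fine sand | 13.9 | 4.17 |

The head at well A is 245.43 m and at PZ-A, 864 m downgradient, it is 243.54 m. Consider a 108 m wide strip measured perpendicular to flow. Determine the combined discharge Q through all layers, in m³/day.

Flow is parallel to layering, so each bed carries its own Darcy discharge and the transmissivities add.
Σ(K_i·b_i) = 0.000920×12.0 + 38.6×3.92 + 1.37×2.48 + 4.17×13.9 = 212.7 m²/day.
Hydraulic gradient i = (245.43 − 243.54) / 864 = 1.89 / 864 = 0.002187.
Q = Σ(K_i·b_i) · W · i = 212.7 × 108 × 0.002187 = 50.25 m³/day.

50.2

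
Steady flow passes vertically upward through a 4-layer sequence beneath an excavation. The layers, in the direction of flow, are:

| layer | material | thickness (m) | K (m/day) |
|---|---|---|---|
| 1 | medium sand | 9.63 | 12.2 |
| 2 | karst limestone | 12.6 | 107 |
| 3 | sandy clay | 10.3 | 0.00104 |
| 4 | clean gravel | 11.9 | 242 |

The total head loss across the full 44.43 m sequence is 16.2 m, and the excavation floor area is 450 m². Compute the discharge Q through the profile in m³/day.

0.736

Flow is perpendicular to layering, so the layers act in series and the equivalent K is the thickness-weighted harmonic mean.
Total thickness L = 9.63 + 12.6 + 10.3 + 11.9 = 44.43 m.
Σ(b_i/K_i) = 9.63/12.2 + 12.6/107 + 10.3/0.00104 + 11.9/242 = 9905 d.
K_eq = L / Σ(b_i/K_i) = 44.43 / 9905 = 0.004486 m/day.
Q = K_eq · A · (Δh/L) = 0.004486 × 450 × (16.2/44.43) = 0.7360 m³/day.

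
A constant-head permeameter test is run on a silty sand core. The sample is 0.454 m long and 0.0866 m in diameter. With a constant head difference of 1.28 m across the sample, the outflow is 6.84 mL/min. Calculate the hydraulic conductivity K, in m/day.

0.593

Cross-sectional area A = π·(d/2)² = π × (0.0866/2)² = 0.005890 m².
Convert discharge: 6.84 mL/min = 1.140e-07 m³/s.
Darcy's law rearranged: K = Q·L / (A·Δh) = 1.140e-07 × 0.454 / (0.005890 × 1.28) = 6.865e-06 m/s = 0.5931 m/day.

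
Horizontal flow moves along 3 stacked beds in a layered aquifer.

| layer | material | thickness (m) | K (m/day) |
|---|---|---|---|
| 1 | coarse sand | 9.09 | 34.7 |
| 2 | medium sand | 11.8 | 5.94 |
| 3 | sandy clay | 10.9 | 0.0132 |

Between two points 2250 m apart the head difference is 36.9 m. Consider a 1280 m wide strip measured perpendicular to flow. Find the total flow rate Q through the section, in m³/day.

8100

Flow is parallel to layering, so each bed carries its own Darcy discharge and the transmissivities add.
Σ(K_i·b_i) = 34.7×9.09 + 5.94×11.8 + 0.0132×10.9 = 385.7 m²/day.
Hydraulic gradient i = Δh / L = 36.9 / 2250 = 0.01640.
Q = Σ(K_i·b_i) · W · i = 385.7 × 1280 × 0.01640 = 8096 m³/day.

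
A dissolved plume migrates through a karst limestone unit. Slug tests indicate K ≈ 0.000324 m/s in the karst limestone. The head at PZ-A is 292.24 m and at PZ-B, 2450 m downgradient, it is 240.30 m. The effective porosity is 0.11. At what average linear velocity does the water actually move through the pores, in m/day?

Convert K: 0.000324 m/s × 86400 = 27.99 m/day.
Hydraulic gradient i = (292.24 − 240.30) / 2450 = 51.94 / 2450 = 0.02120.
Darcy flux q = K · i = 27.99 × 0.02120 = 0.5935 m/day.
Seepage velocity v = q / n_e = 0.5935 / 0.11 = 5.395 m/day.

5.40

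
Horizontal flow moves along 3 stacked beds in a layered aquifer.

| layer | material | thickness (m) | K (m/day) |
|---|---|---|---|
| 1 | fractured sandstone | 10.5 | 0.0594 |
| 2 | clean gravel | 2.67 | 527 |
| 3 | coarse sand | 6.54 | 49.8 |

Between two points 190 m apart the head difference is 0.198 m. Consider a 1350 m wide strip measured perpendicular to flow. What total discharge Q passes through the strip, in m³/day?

2440

Flow is parallel to layering, so each bed carries its own Darcy discharge and the transmissivities add.
Σ(K_i·b_i) = 0.0594×10.5 + 527×2.67 + 49.8×6.54 = 1733 m²/day.
Hydraulic gradient i = Δh / L = 0.198 / 190 = 0.001042.
Q = Σ(K_i·b_i) · W · i = 1733 × 1350 × 0.001042 = 2439 m³/day.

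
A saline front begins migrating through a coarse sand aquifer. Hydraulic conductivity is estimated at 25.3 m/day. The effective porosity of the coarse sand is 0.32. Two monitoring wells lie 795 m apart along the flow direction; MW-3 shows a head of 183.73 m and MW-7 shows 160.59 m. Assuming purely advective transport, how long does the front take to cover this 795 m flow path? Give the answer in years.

0.946

Hydraulic gradient i = (183.73 − 160.59) / 795 = 23.14 / 795 = 0.02911.
Darcy flux q = K · i = 25.30 × 0.02911 = 0.7364 m/day.
Seepage velocity v = q / n_e = 0.7364 / 0.32 = 2.301 m/day.
Travel time t = L / v = 795 / 2.301 = 345.5 days = 0.9458 years.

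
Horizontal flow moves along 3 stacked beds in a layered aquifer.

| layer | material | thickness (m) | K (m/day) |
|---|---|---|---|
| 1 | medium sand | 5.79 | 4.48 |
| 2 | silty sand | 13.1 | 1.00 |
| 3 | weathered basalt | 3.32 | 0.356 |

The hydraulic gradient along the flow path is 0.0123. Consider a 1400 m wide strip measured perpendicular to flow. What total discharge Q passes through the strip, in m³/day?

693

Flow is parallel to layering, so each bed carries its own Darcy discharge and the transmissivities add.
Σ(K_i·b_i) = 4.48×5.79 + 1.00×13.1 + 0.356×3.32 = 40.22 m²/day.
Hydraulic gradient i = 0.0123.
Q = Σ(K_i·b_i) · W · i = 40.22 × 1400 × 0.01230 = 692.6 m³/day.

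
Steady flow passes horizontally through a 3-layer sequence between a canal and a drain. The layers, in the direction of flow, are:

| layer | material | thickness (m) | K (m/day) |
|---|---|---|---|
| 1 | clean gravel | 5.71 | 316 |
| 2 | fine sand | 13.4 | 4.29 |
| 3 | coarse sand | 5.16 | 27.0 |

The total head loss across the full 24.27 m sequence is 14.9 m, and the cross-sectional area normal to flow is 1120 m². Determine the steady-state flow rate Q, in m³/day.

Flow is perpendicular to layering, so the layers act in series and the equivalent K is the thickness-weighted harmonic mean.
Total thickness L = 5.71 + 13.4 + 5.16 = 24.27 m.
Σ(b_i/K_i) = 5.71/316 + 13.4/4.29 + 5.16/27.0 = 3.333 d.
K_eq = L / Σ(b_i/K_i) = 24.27 / 3.333 = 7.282 m/day.
Q = K_eq · A · (Δh/L) = 7.282 × 1120 × (14.9/24.27) = 5007 m³/day.

5010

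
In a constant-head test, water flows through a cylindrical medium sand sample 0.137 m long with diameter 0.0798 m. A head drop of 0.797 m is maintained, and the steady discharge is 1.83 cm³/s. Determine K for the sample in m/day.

5.43

Cross-sectional area A = π·(d/2)² = π × (0.0798/2)² = 0.005001 m².
Convert discharge: 1.83 cm³/s = 1.830e-06 m³/s.
Darcy's law rearranged: K = Q·L / (A·Δh) = 1.830e-06 × 0.137 / (0.005001 × 0.797) = 6.290e-05 m/s = 5.434 m/day.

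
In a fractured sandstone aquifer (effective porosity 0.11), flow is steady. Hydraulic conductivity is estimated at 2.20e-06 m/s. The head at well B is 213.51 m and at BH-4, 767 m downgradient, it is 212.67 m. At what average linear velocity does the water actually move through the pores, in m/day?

0.00189

Convert K: 2.20e-06 m/s × 86400 = 0.1901 m/day.
Hydraulic gradient i = (213.51 − 212.67) / 767 = 0.84 / 767 = 0.001095.
Darcy flux q = K · i = 0.1901 × 0.001095 = 0.0002082 m/day.
Seepage velocity v = q / n_e = 0.0002082 / 0.11 = 0.001892 m/day.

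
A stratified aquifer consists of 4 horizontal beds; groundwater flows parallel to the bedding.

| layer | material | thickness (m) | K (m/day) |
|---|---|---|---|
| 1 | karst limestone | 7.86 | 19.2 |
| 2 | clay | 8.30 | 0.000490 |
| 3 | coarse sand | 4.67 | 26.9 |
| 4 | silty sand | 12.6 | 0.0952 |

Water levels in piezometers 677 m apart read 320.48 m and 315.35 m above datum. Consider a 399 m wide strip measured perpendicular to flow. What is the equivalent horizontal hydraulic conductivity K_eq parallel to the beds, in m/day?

8.31

Flow is parallel to layering, so each bed carries its own Darcy discharge and the transmissivities add.
Σ(K_i·b_i) = 19.2×7.86 + 0.000490×8.30 + 26.9×4.67 + 0.0952×12.6 = 277.7 m²/day.
Total thickness b = 33.43 m, so K_eq = Σ(K_i·b_i)/b = 8.308 m/day.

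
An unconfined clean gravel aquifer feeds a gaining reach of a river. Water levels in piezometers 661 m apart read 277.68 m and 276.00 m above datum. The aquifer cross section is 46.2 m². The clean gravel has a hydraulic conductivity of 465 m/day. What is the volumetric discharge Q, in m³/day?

Hydraulic gradient i = (277.68 − 276.00) / 661 = 1.68 / 661 = 0.002542.
Darcy's law: Q = K · A · i = 465.0 × 46.20 × 0.002542 = 54.60 m³/day.

54.6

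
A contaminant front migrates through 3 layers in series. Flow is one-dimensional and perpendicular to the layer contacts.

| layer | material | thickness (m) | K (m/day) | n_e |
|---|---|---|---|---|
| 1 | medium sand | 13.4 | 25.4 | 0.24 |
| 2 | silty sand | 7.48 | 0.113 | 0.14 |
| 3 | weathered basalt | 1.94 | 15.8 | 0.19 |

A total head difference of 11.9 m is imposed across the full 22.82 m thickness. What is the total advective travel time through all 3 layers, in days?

With flow normal to the layers, continuity requires the same specific discharge q through every layer.
Σ(b_i/K_i) = 13.4/25.4 + 7.48/0.113 + 1.94/15.8 = 66.85 d.
q = Δh / Σ(b_i/K_i) = 11.9 / 66.85 = 0.1780 m/day.
In each layer the seepage velocity is v_i = q/n_i, so the layer transit time is t_i = b_i·n_i / q:
  layer 1 (medium sand): t_1 = 13.4 × 0.24 / 0.1780 = 18.07 d
  layer 2 (silty sand): t_2 = 7.48 × 0.14 / 0.1780 = 5.882 d
  layer 3 (weathered basalt): t_3 = 1.94 × 0.19 / 0.1780 = 2.071 d
Total t = Σ t_i = 26.02 days.

26.0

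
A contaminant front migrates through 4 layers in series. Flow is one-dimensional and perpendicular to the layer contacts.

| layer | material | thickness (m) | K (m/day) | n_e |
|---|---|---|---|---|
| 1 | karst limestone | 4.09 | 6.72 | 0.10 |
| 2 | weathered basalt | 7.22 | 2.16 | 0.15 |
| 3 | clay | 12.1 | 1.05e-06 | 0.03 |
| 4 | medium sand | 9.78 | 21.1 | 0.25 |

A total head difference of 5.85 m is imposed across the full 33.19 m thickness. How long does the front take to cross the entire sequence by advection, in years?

With flow normal to the layers, continuity requires the same specific discharge q through every layer.
Σ(b_i/K_i) = 4.09/6.72 + 7.22/2.16 + 12.1/1.05e-06 + 9.78/21.1 = 1.152e+07 d.
q = Δh / Σ(b_i/K_i) = 5.85 / 1.152e+07 = 5.076e-07 m/day.
In each layer the seepage velocity is v_i = q/n_i, so the layer transit time is t_i = b_i·n_i / q:
  layer 1 (karst limestone): t_1 = 4.09 × 0.10 / 5.076e-07 = 8.057e+05 d
  layer 2 (weathered basalt): t_2 = 7.22 × 0.15 / 5.076e-07 = 2.133e+06 d
  layer 3 (clay): t_3 = 12.1 × 0.03 / 5.076e-07 = 7.151e+05 d
  layer 4 (medium sand): t_4 = 9.78 × 0.25 / 5.076e-07 = 4.816e+06 d
Total t = Σ t_i = 8.470e+06 days = 23191 years.

23200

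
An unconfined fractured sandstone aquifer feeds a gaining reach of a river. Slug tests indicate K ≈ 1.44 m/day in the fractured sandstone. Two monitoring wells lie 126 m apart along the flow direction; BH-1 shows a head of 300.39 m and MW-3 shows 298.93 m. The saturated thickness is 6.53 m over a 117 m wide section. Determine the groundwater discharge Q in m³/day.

12.7

Cross-sectional area A = 117 × 6.53 = 764.0 m².
Hydraulic gradient i = (300.39 − 298.93) / 126 = 1.46 / 126 = 0.01159.
Darcy's law: Q = K · A · i = 1.440 × 764.0 × 0.01159 = 12.75 m³/day.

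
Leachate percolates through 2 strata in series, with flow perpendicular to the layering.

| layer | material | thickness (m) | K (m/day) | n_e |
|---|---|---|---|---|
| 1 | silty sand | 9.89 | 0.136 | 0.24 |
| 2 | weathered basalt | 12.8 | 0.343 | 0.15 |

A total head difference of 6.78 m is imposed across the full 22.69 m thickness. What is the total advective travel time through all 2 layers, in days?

69.7

With flow normal to the layers, continuity requires the same specific discharge q through every layer.
Σ(b_i/K_i) = 9.89/0.136 + 12.8/0.343 = 110.0 d.
q = Δh / Σ(b_i/K_i) = 6.78 / 110.0 = 0.06161 m/day.
In each layer the seepage velocity is v_i = q/n_i, so the layer transit time is t_i = b_i·n_i / q:
  layer 1 (silty sand): t_1 = 9.89 × 0.24 / 0.06161 = 38.52 d
  layer 2 (weathered basalt): t_2 = 12.8 × 0.15 / 0.06161 = 31.16 d
Total t = Σ t_i = 69.68 days.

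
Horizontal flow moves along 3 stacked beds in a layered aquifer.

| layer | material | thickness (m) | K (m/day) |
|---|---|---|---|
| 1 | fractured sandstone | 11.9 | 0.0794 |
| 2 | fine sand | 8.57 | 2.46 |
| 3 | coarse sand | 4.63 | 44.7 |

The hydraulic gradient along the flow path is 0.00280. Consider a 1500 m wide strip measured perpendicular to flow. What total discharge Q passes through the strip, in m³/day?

962

Flow is parallel to layering, so each bed carries its own Darcy discharge and the transmissivities add.
Σ(K_i·b_i) = 0.0794×11.9 + 2.46×8.57 + 44.7×4.63 = 229.0 m²/day.
Hydraulic gradient i = 0.00280.
Q = Σ(K_i·b_i) · W · i = 229.0 × 1500 × 0.002800 = 961.7 m³/day.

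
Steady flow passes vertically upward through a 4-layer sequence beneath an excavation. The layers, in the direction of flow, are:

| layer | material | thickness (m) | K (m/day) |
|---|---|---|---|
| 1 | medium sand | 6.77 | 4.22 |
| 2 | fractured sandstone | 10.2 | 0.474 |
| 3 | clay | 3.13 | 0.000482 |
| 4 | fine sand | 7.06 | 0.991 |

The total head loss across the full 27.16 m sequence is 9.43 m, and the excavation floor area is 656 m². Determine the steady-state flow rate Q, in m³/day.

Flow is perpendicular to layering, so the layers act in series and the equivalent K is the thickness-weighted harmonic mean.
Total thickness L = 6.77 + 10.2 + 3.13 + 7.06 = 27.16 m.
Σ(b_i/K_i) = 6.77/4.22 + 10.2/0.474 + 3.13/0.000482 + 7.06/0.991 = 6524 d.
K_eq = L / Σ(b_i/K_i) = 27.16 / 6524 = 0.004163 m/day.
Q = K_eq · A · (Δh/L) = 0.004163 × 656 × (9.43/27.16) = 0.9482 m³/day.

0.948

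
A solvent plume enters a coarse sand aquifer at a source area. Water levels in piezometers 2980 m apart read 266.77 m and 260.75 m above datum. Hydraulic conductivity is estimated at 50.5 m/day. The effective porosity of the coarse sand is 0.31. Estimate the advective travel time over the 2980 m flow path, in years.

24.8

Hydraulic gradient i = (266.77 − 260.75) / 2980 = 6.02 / 2980 = 0.002020.
Darcy flux q = K · i = 50.50 × 0.002020 = 0.1020 m/day.
Seepage velocity v = q / n_e = 0.1020 / 0.31 = 0.3291 m/day.
Travel time t = L / v = 2980 / 0.3291 = 9055 days = 24.79 years.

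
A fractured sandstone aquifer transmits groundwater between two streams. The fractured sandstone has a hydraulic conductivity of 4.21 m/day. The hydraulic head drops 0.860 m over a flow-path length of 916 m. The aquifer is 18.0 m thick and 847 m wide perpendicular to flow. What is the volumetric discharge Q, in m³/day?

Cross-sectional area A = 847 × 18.0 = 15246 m².
Hydraulic gradient i = Δh / L = 0.860 / 916 = 0.0009389.
Darcy's law: Q = K · A · i = 4.210 × 15246 × 0.0009389 = 60.26 m³/day.

60.3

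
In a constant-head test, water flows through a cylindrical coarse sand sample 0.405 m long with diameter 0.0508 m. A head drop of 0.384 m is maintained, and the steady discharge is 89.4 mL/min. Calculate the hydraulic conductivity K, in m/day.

Cross-sectional area A = π·(d/2)² = π × (0.0508/2)² = 0.002027 m².
Convert discharge: 89.4 mL/min = 1.490e-06 m³/s.
Darcy's law rearranged: K = Q·L / (A·Δh) = 1.490e-06 × 0.405 / (0.002027 × 0.384) = 0.0007753 m/s = 66.99 m/day.

67.0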